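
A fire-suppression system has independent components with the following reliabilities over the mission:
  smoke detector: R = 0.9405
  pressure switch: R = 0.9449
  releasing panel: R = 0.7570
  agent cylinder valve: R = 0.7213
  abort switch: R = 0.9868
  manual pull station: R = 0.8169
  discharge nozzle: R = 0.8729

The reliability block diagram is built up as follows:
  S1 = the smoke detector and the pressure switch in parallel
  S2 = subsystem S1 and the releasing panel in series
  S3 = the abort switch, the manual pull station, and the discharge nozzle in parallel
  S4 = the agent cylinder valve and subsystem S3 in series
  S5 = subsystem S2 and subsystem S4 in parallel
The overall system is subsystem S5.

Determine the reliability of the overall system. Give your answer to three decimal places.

0.932

Parallel (smoke detector and pressure switch): 1 − (1 − 0.94050)(1 − 0.94490) = 0.99672
Series ([0.99672] and releasing panel): 0.99672 × 0.75700 = 0.75452
Parallel (abort switch, manual pull station, and discharge nozzle): 1 − (1 − 0.98680)(1 − 0.81690)(1 − 0.87290) = 0.99969
Series (agent cylinder valve and [0.99969]): 0.72130 × 0.99969 = 0.72108
Parallel ([0.75452] and [0.72108]): 1 − (1 − 0.75452)(1 − 0.72108) = 0.932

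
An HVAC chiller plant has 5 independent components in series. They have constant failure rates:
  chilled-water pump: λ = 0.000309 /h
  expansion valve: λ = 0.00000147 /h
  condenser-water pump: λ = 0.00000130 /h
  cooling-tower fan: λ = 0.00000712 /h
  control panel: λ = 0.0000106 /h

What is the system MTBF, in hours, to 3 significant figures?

Series of exponential components: λ_sys = Σ λ_i
λ_sys = 0.000309 + 0.00000147 + 0.00000130 + 0.00000712 + 0.0000106 = 3.2949e-04 /h
MTBF = 1 / λ_sys = 3030 h

3030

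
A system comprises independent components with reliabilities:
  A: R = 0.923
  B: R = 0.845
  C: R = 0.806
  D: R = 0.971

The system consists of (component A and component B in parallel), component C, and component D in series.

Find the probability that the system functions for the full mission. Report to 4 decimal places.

Parallel (A and B): 1 − (1 − 0.923000)(1 − 0.845000) = 0.988065
Series ([0.988065], C, and D): 0.988065 × 0.806000 × 0.971000 = 0.7733

0.7733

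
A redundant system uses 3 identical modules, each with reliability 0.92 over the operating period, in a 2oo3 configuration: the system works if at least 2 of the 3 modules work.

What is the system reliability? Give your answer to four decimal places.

R = Σ_{i=2}^{3} C(3,i) p^i (1−p)^{3−i} with p = 0.92
C(3,2)·0.92^2·0.08^1 = 0.203136
C(3,3)·0.92^3·0.08^0 = 0.778688
Sum = 0.9818

0.9818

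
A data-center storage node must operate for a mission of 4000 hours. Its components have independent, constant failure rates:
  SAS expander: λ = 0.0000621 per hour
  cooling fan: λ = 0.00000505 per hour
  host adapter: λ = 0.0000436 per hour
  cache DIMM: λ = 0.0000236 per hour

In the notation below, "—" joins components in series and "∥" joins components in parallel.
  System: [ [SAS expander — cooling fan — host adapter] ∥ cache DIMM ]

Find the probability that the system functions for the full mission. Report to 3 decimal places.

0.968

R(SAS expander) = exp(−0.0000621 × 4000) = 0.78005
R(cooling fan) = exp(−0.00000505 × 4000) = 0.98000
R(host adapter) = exp(−0.0000436 × 4000) = 0.83996
R(cache DIMM) = exp(−0.0000236 × 4000) = 0.90992
Series (SAS expander, cooling fan, and host adapter): 0.78005 × 0.98000 × 0.83996 = 0.64211
Parallel ([0.64211] and cache DIMM): 1 − (1 − 0.64211)(1 − 0.90992) = 0.968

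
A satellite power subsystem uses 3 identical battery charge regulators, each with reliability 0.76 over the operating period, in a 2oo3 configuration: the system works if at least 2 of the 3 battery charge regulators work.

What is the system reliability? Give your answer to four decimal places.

0.8548

R = Σ_{i=2}^{3} C(3,i) p^i (1−p)^{3−i} with p = 0.76
C(3,2)·0.76^2·0.24^1 = 0.415872
C(3,3)·0.76^3·0.24^0 = 0.438976
Sum = 0.8548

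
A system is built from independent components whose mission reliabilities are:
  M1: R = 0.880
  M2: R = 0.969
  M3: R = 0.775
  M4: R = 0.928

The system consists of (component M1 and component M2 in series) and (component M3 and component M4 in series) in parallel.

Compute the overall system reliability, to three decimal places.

0.959

Series (M1 and M2): 0.88000 × 0.96900 = 0.85272
Series (M3 and M4): 0.77500 × 0.92800 = 0.71920
Parallel ([0.85272] and [0.71920]): 1 − (1 − 0.85272)(1 − 0.71920) = 0.959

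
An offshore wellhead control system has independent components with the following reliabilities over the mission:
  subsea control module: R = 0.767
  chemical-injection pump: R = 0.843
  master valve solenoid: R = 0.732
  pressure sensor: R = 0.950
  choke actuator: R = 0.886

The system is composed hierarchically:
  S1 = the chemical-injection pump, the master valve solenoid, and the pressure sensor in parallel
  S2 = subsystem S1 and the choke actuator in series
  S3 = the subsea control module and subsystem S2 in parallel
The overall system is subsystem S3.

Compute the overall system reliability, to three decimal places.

0.973

Parallel (chemical-injection pump, master valve solenoid, and pressure sensor): 1 − (1 − 0.84300)(1 − 0.73200)(1 − 0.95000) = 0.99790
Series ([0.99790] and choke actuator): 0.99790 × 0.88600 = 0.88414
Parallel (subsea control module and [0.88414]): 1 − (1 − 0.76700)(1 − 0.88414) = 0.973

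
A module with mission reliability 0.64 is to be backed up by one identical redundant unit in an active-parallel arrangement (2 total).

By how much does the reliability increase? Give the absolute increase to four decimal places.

0.2304

R_before = 0.64
R_after = 1 − (1 − 0.64)^2 = 0.8704
ΔR = 0.8704 − 0.64 = 0.2304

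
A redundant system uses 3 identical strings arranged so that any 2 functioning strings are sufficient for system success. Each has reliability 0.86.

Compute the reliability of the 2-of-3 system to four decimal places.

0.9467

R = Σ_{i=2}^{3} C(3,i) p^i (1−p)^{3−i} with p = 0.86
C(3,2)·0.86^2·0.14^1 = 0.310632
C(3,3)·0.86^3·0.14^0 = 0.636056
Sum = 0.9467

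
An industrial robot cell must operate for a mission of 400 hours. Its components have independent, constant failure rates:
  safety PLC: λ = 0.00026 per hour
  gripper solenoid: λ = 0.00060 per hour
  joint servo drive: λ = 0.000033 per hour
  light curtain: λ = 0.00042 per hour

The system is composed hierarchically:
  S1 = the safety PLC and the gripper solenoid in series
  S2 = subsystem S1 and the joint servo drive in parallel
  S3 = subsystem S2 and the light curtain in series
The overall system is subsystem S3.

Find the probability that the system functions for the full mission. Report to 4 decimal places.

0.8421

R(safety PLC) = exp(−0.00026 × 400) = 0.901225
R(gripper solenoid) = exp(−0.00060 × 400) = 0.786628
R(joint servo drive) = exp(−0.000033 × 400) = 0.986887
R(light curtain) = exp(−0.00042 × 400) = 0.845354
Series (safety PLC and gripper solenoid): 0.901225 × 0.786628 = 0.708929
Parallel ([0.708929] and joint servo drive): 1 − (1 − 0.708929)(1 − 0.986887) = 0.996183
Series ([0.996183] and light curtain): 0.996183 × 0.845354 = 0.8421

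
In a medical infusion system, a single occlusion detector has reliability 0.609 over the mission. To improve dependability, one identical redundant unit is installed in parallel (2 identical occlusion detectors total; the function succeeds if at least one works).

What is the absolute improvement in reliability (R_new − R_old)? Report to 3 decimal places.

R_before = 0.609
R_after = 1 − (1 − 0.609)^2 = 0.847
ΔR = 0.847 − 0.609 = 0.238

0.238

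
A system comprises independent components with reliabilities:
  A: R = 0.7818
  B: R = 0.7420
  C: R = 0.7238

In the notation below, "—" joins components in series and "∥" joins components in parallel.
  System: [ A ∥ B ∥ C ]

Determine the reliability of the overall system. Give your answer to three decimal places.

0.984

Parallel (A, B, and C): 1 − (1 − 0.78180)(1 − 0.74200)(1 − 0.72380) = 0.984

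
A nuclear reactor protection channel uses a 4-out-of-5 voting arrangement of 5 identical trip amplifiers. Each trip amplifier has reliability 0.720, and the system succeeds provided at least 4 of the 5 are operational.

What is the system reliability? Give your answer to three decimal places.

0.570

R = Σ_{i=4}^{5} C(5,i) p^i (1−p)^{5−i} with p = 0.720
C(5,4)·0.720^4·0.280^1 = 0.37623
C(5,5)·0.720^5·0.280^0 = 0.19349
Sum = 0.570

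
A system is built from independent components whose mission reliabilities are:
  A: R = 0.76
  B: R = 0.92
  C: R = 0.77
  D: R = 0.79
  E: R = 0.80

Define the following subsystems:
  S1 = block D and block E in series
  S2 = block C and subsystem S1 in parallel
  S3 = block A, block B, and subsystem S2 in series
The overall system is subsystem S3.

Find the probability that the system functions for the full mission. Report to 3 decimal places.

0.640

Series (D and E): 0.79000 × 0.80000 = 0.63200
Parallel (C and [0.63200]): 1 − (1 − 0.77000)(1 − 0.63200) = 0.91536
Series (A, B, and [0.91536]): 0.76000 × 0.92000 × 0.91536 = 0.640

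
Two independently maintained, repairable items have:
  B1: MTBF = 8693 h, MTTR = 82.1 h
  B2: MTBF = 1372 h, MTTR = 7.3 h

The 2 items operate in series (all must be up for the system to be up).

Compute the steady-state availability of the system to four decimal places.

0.9854

A(B1) = MTBF/(MTBF+MTTR) = 8693/(8693+82.1) = 0.990644
A(B2) = MTBF/(MTBF+MTTR) = 1372/(1372+7.3) = 0.994707
Series availability: 0.990644 × 0.994707 = 0.9854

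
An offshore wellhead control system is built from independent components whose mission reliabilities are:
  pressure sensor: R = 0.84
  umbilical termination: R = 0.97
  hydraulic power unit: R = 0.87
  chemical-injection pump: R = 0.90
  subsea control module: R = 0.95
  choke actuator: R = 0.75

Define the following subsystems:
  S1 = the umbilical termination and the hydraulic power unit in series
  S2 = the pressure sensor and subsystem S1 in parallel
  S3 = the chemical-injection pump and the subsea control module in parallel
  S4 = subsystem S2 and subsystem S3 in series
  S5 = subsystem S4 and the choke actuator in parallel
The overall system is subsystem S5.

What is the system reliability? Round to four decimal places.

Series (umbilical termination and hydraulic power unit): 0.970000 × 0.870000 = 0.843900
Parallel (pressure sensor and [0.843900]): 1 − (1 − 0.840000)(1 − 0.843900) = 0.975024
Parallel (chemical-injection pump and subsea control module): 1 − (1 − 0.900000)(1 − 0.950000) = 0.995000
Series ([0.975024] and [0.995000]): 0.975024 × 0.995000 = 0.970149
Parallel ([0.970149] and choke actuator): 1 − (1 − 0.970149)(1 − 0.750000) = 0.9925

0.9925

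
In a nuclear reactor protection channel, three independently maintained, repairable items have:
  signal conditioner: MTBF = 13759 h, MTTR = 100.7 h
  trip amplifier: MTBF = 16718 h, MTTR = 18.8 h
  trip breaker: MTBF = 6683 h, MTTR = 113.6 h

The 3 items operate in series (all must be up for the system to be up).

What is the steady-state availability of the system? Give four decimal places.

A(signal conditioner) = MTBF/(MTBF+MTTR) = 13759/(13759+100.7) = 0.992734
A(trip amplifier) = MTBF/(MTBF+MTTR) = 16718/(16718+18.8) = 0.998877
A(trip breaker) = MTBF/(MTBF+MTTR) = 6683/(6683+113.6) = 0.983286
Series availability: 0.992734 × 0.998877 × 0.983286 = 0.9750

0.9750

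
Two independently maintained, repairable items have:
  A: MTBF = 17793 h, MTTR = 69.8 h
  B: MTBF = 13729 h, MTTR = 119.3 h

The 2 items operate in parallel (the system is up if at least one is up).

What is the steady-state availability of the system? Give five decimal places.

0.99997

A(A) = MTBF/(MTBF+MTTR) = 17793/(17793+69.8) = 0.996092
A(B) = MTBF/(MTBF+MTTR) = 13729/(13729+119.3) = 0.991385
Parallel availability: 1 − (1 − 0.996092)(1 − 0.991385) = 0.99997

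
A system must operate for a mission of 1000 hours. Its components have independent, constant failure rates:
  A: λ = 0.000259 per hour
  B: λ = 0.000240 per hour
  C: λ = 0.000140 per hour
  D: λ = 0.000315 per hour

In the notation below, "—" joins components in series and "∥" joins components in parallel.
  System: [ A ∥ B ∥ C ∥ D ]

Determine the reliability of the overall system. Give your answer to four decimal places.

0.9983

R(A) = exp(−0.000259 × 1000) = 0.771823
R(B) = exp(−0.000240 × 1000) = 0.786628
R(C) = exp(−0.000140 × 1000) = 0.869358
R(D) = exp(−0.000315 × 1000) = 0.729789
Parallel (A, B, C, and D): 1 − (1 − 0.771823)(1 − 0.786628)(1 − 0.869358)(1 − 0.729789) = 0.9983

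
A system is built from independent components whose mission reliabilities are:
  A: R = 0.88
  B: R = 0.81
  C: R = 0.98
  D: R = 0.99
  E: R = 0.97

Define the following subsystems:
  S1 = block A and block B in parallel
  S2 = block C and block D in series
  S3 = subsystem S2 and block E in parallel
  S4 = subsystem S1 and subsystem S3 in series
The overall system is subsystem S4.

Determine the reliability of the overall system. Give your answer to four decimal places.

0.9763

Parallel (A and B): 1 − (1 − 0.880000)(1 − 0.810000) = 0.977200
Series (C and D): 0.980000 × 0.990000 = 0.970200
Parallel ([0.970200] and E): 1 − (1 − 0.970200)(1 − 0.970000) = 0.999106
Series ([0.977200] and [0.999106]): 0.977200 × 0.999106 = 0.9763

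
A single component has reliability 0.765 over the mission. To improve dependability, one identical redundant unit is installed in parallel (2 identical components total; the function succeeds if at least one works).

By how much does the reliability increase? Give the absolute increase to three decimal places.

0.180

R_before = 0.765
R_after = 1 − (1 − 0.765)^2 = 0.945
ΔR = 0.945 − 0.765 = 0.180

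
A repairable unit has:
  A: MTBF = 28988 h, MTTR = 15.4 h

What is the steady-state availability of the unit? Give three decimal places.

A(A) = MTBF/(MTBF+MTTR) = 28988/(28988+15.4) = 0.999

0.999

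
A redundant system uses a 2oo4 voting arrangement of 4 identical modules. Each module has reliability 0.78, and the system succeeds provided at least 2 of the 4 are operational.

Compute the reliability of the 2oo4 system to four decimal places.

0.9644

R = Σ_{i=2}^{4} C(4,i) p^i (1−p)^{4−i} with p = 0.78
C(4,2)·0.78^2·0.22^2 = 0.176679
C(4,3)·0.78^3·0.22^1 = 0.417606
C(4,4)·0.78^4·0.22^0 = 0.370151
Sum = 0.9644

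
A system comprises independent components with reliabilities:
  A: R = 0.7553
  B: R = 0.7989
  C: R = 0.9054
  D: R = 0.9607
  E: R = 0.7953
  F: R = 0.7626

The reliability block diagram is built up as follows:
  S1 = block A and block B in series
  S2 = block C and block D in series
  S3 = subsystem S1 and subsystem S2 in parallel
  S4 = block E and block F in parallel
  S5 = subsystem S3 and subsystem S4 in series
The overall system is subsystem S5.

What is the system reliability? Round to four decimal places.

0.9023

Series (A and B): 0.755300 × 0.798900 = 0.603409
Series (C and D): 0.905400 × 0.960700 = 0.869818
Parallel ([0.603409] and [0.869818]): 1 − (1 − 0.603409)(1 − 0.869818) = 0.948371
Parallel (E and F): 1 − (1 − 0.795300)(1 − 0.762600) = 0.951404
Series ([0.948371] and [0.951404]): 0.948371 × 0.951404 = 0.9023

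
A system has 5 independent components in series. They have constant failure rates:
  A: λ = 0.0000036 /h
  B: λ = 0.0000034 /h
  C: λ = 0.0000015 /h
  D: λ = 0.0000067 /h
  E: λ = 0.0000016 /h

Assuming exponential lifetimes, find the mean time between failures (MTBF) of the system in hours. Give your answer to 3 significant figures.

Series of exponential components: λ_sys = Σ λ_i
λ_sys = 0.0000036 + 0.0000034 + 0.0000015 + 0.0000067 + 0.0000016 = 1.6800e-05 /h
MTBF = 1 / λ_sys = 59500 h

59500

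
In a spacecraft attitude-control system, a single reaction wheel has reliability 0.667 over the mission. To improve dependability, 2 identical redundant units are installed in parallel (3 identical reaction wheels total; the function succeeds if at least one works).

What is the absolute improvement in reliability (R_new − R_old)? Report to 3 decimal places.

R_before = 0.667
R_after = 1 − (1 − 0.667)^3 = 0.963
ΔR = 0.963 − 0.667 = 0.296

0.296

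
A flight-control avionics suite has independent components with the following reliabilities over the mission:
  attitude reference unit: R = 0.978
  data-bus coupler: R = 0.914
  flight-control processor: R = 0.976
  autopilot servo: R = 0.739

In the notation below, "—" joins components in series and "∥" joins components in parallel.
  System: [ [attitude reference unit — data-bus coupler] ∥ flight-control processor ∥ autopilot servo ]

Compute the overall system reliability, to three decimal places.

0.999

Series (attitude reference unit and data-bus coupler): 0.97800 × 0.91400 = 0.89389
Parallel ([0.89389], flight-control processor, and autopilot servo): 1 − (1 − 0.89389)(1 − 0.97600)(1 − 0.73900) = 0.999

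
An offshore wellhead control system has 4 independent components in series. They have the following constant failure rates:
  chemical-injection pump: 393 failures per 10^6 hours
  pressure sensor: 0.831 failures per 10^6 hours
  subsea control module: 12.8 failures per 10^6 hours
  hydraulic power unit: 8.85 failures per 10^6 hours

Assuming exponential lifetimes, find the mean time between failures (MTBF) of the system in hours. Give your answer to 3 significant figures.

2410

Series of exponential components: λ_sys = Σ λ_i
λ_sys = 0.000393 + 0.000000831 + 0.0000128 + 0.00000885 = 4.1548e-04 /h
MTBF = 1 / λ_sys = 2410 h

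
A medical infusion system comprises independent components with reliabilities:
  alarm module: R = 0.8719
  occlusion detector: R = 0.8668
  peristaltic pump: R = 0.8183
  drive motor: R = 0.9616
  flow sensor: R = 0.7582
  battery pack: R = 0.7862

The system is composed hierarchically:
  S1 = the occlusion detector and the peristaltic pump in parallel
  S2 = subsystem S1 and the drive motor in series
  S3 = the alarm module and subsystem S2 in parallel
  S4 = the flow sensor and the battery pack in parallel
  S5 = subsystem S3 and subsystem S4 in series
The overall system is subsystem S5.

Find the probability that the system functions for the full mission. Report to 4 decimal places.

Parallel (occlusion detector and peristaltic pump): 1 − (1 − 0.866800)(1 − 0.818300) = 0.975798
Series ([0.975798] and drive motor): 0.975798 × 0.961600 = 0.938327
Parallel (alarm module and [0.938327]): 1 − (1 − 0.871900)(1 − 0.938327) = 0.992100
Parallel (flow sensor and battery pack): 1 − (1 − 0.758200)(1 − 0.786200) = 0.948303
Series ([0.992100] and [0.948303]): 0.992100 × 0.948303 = 0.9408

0.9408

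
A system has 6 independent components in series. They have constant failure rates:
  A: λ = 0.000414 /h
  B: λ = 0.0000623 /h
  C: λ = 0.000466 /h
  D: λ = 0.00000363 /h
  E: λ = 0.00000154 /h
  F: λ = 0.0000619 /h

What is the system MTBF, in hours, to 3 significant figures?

991

Series of exponential components: λ_sys = Σ λ_i
λ_sys = 0.000414 + 0.0000623 + 0.000466 + 0.00000363 + 0.00000154 + 0.0000619 = 1.0094e-03 /h
MTBF = 1 / λ_sys = 991 h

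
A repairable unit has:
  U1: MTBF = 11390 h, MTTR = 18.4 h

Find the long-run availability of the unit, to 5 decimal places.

A(U1) = MTBF/(MTBF+MTTR) = 11390/(11390+18.4) = 0.99839

0.99839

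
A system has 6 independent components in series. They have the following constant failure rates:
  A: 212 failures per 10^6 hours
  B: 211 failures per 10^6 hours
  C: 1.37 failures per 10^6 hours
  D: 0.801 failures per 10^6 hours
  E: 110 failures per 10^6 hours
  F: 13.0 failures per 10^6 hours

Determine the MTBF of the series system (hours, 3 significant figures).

Series of exponential components: λ_sys = Σ λ_i
λ_sys = 0.000212 + 0.000211 + 0.00000137 + 0.000000801 + 0.000110 + 0.0000130 = 5.4817e-04 /h
MTBF = 1 / λ_sys = 1820 h

1820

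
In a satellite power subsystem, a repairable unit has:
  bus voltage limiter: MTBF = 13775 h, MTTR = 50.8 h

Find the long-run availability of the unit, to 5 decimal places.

0.99633

A(bus voltage limiter) = MTBF/(MTBF+MTTR) = 13775/(13775+50.8) = 0.99633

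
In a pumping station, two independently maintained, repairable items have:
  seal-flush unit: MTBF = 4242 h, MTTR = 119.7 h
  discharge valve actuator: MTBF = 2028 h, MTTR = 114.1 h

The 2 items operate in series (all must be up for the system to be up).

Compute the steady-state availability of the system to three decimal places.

0.921

A(seal-flush unit) = MTBF/(MTBF+MTTR) = 4242/(4242+119.7) = 0.972557
A(discharge valve actuator) = MTBF/(MTBF+MTTR) = 2028/(2028+114.1) = 0.946735
Series availability: 0.972557 × 0.946735 = 0.921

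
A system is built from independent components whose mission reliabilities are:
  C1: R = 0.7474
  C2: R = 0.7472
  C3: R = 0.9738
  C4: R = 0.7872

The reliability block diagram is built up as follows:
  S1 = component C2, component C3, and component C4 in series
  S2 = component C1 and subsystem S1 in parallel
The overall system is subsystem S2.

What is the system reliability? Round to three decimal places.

Series (C2, C3, and C4): 0.74720 × 0.97380 × 0.78720 = 0.57279
Parallel (C1 and [0.57279]): 1 − (1 − 0.74740)(1 − 0.57279) = 0.892

0.892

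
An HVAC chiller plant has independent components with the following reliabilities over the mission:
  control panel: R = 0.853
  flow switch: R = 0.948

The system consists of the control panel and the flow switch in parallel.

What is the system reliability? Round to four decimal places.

0.9924

Parallel (control panel and flow switch): 1 − (1 − 0.853000)(1 − 0.948000) = 0.9924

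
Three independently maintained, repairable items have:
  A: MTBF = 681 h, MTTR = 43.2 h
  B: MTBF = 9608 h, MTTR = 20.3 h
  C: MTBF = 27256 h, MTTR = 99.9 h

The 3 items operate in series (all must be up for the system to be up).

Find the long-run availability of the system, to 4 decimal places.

A(A) = MTBF/(MTBF+MTTR) = 681/(681+43.2) = 0.940348
A(B) = MTBF/(MTBF+MTTR) = 9608/(9608+20.3) = 0.997892
A(C) = MTBF/(MTBF+MTTR) = 27256/(27256+99.9) = 0.996348
Series availability: 0.940348 × 0.997892 × 0.996348 = 0.9349

0.9349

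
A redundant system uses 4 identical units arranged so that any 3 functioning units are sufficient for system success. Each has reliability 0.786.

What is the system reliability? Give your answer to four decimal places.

0.7973

R = Σ_{i=3}^{4} C(4,i) p^i (1−p)^{4−i} with p = 0.786
C(4,3)·0.786^3·0.214^1 = 0.415663
C(4,4)·0.786^4·0.214^0 = 0.381672
Sum = 0.7973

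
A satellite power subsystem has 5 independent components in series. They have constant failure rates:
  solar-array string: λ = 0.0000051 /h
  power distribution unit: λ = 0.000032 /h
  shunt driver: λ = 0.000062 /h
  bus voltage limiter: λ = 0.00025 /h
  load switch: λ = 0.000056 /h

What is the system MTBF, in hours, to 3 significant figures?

Series of exponential components: λ_sys = Σ λ_i
λ_sys = 0.0000051 + 0.000032 + 0.000062 + 0.00025 + 0.000056 = 4.0510e-04 /h
MTBF = 1 / λ_sys = 2470 h

2470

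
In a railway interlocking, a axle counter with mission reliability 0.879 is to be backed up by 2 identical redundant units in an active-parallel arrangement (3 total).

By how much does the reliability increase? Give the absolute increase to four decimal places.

R_before = 0.879
R_after = 1 − (1 − 0.879)^3 = 0.9982
ΔR = 0.9982 − 0.879 = 0.1192

0.1192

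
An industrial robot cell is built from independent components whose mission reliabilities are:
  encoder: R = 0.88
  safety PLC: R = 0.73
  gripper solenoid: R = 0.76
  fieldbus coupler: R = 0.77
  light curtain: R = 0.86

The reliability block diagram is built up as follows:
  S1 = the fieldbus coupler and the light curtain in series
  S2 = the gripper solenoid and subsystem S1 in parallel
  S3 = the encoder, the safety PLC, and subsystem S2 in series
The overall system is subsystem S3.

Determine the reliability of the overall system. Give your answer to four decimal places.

Series (fieldbus coupler and light curtain): 0.770000 × 0.860000 = 0.662200
Parallel (gripper solenoid and [0.662200]): 1 − (1 − 0.760000)(1 − 0.662200) = 0.918928
Series (encoder, safety PLC, and [0.918928]): 0.880000 × 0.730000 × 0.918928 = 0.5903

0.5903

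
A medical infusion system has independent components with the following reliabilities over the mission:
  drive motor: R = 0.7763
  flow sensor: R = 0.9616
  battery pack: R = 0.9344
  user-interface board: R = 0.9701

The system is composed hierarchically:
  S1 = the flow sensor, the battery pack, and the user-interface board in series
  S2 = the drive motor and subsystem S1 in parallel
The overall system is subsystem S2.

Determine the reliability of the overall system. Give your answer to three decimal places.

0.971

Series (flow sensor, battery pack, and user-interface board): 0.96160 × 0.93440 × 0.97010 = 0.87165
Parallel (drive motor and [0.87165]): 1 − (1 − 0.77630)(1 − 0.87165) = 0.971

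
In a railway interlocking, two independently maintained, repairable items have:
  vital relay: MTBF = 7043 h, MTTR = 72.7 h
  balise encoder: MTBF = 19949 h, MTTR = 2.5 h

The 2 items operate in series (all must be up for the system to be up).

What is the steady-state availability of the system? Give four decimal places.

A(vital relay) = MTBF/(MTBF+MTTR) = 7043/(7043+72.7) = 0.989783
A(balise encoder) = MTBF/(MTBF+MTTR) = 19949/(19949+2.5) = 0.999875
Series availability: 0.989783 × 0.999875 = 0.9897

0.9897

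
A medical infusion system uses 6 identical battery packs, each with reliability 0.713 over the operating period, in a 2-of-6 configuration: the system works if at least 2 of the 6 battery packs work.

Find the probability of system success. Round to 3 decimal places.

0.991

R = Σ_{i=2}^{6} C(6,i) p^i (1−p)^{6−i} with p = 0.713
C(6,2)·0.713^2·0.287^4 = 0.05174
C(6,3)·0.713^3·0.287^3 = 0.17137
C(6,4)·0.713^4·0.287^2 = 0.31931
C(6,5)·0.713^5·0.287^1 = 0.31731
C(6,6)·0.713^6·0.287^0 = 0.13138
Sum = 0.991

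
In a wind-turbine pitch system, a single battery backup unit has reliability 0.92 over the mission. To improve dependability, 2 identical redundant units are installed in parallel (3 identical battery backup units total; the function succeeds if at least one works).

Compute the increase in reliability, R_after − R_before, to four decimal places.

0.0795

R_before = 0.92
R_after = 1 − (1 − 0.92)^3 = 0.9995
ΔR = 0.9995 − 0.92 = 0.0795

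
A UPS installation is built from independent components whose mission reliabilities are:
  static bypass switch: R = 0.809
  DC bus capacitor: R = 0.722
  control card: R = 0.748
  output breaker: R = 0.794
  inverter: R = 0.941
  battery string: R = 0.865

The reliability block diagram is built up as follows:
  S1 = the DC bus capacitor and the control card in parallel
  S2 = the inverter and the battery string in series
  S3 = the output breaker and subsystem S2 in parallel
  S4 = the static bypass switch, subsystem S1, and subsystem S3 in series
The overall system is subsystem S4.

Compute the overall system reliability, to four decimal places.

0.7235

Parallel (DC bus capacitor and control card): 1 − (1 − 0.722000)(1 − 0.748000) = 0.929944
Series (inverter and battery string): 0.941000 × 0.865000 = 0.813965
Parallel (output breaker and [0.813965]): 1 − (1 − 0.794000)(1 − 0.813965) = 0.961677
Series (static bypass switch, [0.929944], and [0.961677]): 0.809000 × 0.929944 × 0.961677 = 0.7235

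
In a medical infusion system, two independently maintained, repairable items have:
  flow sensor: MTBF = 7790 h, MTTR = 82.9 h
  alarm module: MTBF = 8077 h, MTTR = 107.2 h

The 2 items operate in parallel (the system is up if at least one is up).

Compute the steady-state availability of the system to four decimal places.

A(flow sensor) = MTBF/(MTBF+MTTR) = 7790/(7790+82.9) = 0.989470
A(alarm module) = MTBF/(MTBF+MTTR) = 8077/(8077+107.2) = 0.986902
Parallel availability: 1 − (1 − 0.989470)(1 − 0.986902) = 0.9999

0.9999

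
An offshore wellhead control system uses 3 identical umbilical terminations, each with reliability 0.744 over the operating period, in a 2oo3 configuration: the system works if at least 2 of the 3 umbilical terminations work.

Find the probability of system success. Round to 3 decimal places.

0.837

R = Σ_{i=2}^{3} C(3,i) p^i (1−p)^{3−i} with p = 0.744
C(3,2)·0.744^2·0.256^1 = 0.42512
C(3,3)·0.744^3·0.256^0 = 0.41183
Sum = 0.837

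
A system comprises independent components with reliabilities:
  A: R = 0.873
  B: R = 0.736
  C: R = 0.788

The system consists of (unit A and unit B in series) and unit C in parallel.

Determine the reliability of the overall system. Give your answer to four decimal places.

Series (A and B): 0.873000 × 0.736000 = 0.642528
Parallel ([0.642528] and C): 1 − (1 − 0.642528)(1 − 0.788000) = 0.9242

0.9242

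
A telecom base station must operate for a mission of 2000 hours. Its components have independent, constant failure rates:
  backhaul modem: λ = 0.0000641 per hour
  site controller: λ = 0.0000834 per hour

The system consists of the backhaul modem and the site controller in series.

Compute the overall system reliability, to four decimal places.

R(backhaul modem) = exp(−0.0000641 × 2000) = 0.879677
R(site controller) = exp(−0.0000834 × 2000) = 0.846369
Series (backhaul modem and site controller): 0.879677 × 0.846369 = 0.7445

0.7445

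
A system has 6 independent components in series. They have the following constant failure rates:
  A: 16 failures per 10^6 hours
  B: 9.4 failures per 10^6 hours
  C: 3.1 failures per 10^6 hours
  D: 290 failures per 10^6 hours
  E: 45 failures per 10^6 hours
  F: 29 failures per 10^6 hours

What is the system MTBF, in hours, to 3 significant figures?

2550

Series of exponential components: λ_sys = Σ λ_i
λ_sys = 0.000016 + 0.0000094 + 0.0000031 + 0.00029 + 0.000045 + 0.000029 = 3.9250e-04 /h
MTBF = 1 / λ_sys = 2550 h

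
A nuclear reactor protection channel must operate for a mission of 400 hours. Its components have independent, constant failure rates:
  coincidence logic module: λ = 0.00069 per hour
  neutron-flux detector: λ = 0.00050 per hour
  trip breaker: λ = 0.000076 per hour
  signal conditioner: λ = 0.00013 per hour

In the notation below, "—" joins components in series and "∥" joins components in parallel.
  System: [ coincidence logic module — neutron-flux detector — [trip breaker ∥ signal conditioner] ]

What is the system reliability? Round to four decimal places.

0.6203

R(coincidence logic module) = exp(−0.00069 × 400) = 0.758813
R(neutron-flux detector) = exp(−0.00050 × 400) = 0.818731
R(trip breaker) = exp(−0.000076 × 400) = 0.970057
R(signal conditioner) = exp(−0.00013 × 400) = 0.949329
Parallel (trip breaker and signal conditioner): 1 − (1 − 0.970057)(1 − 0.949329) = 0.998483
Series (coincidence logic module, neutron-flux detector, and [0.998483]): 0.758813 × 0.818731 × 0.998483 = 0.6203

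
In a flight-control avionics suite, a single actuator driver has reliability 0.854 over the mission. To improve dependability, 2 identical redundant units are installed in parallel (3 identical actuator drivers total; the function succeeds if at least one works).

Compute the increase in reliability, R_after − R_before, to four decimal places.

R_before = 0.854
R_after = 1 − (1 − 0.854)^3 = 0.9969
ΔR = 0.9969 − 0.854 = 0.1429

0.1429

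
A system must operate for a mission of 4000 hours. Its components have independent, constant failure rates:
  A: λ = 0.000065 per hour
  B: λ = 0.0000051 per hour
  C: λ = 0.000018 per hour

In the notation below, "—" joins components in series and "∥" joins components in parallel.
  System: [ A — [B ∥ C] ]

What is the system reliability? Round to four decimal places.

0.7700

R(A) = exp(−0.000065 × 4000) = 0.771052
R(B) = exp(−0.0000051 × 4000) = 0.979807
R(C) = exp(−0.000018 × 4000) = 0.930531
Parallel (B and C): 1 − (1 − 0.979807)(1 − 0.930531) = 0.998597
Series (A and [0.998597]): 0.771052 × 0.998597 = 0.7700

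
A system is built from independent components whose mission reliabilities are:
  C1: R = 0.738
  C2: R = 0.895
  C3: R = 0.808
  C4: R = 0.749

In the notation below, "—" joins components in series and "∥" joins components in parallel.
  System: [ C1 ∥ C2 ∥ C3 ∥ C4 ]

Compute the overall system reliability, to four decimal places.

Parallel (C1, C2, C3, and C4): 1 − (1 − 0.738000)(1 − 0.895000)(1 − 0.808000)(1 − 0.749000) = 0.9987

0.9987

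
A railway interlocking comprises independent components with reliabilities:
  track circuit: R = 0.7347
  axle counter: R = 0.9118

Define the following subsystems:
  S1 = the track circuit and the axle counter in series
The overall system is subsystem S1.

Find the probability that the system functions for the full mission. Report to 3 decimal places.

0.670

Series (track circuit and axle counter): 0.73470 × 0.91180 = 0.670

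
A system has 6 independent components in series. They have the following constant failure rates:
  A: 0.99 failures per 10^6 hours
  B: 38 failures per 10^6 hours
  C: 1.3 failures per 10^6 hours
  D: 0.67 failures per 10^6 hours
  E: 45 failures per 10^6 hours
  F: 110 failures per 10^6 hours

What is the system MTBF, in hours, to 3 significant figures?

5100

Series of exponential components: λ_sys = Σ λ_i
λ_sys = 0.00000099 + 0.000038 + 0.0000013 + 0.00000067 + 0.000045 + 0.00011 = 1.9596e-04 /h
MTBF = 1 / λ_sys = 5100 h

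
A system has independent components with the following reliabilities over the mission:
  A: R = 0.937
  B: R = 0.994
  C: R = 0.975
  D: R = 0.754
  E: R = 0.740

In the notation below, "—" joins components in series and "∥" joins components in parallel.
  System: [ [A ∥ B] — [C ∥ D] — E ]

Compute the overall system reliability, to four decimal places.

0.7352

Parallel (A and B): 1 − (1 − 0.937000)(1 − 0.994000) = 0.999622
Parallel (C and D): 1 − (1 − 0.975000)(1 − 0.754000) = 0.993850
Series ([0.999622], [0.993850], and E): 0.999622 × 0.993850 × 0.740000 = 0.7352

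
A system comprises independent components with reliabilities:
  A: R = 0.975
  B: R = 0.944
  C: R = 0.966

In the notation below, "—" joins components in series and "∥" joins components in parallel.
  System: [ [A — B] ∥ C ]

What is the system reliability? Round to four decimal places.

0.9973

Series (A and B): 0.975000 × 0.944000 = 0.920400
Parallel ([0.920400] and C): 1 − (1 − 0.920400)(1 − 0.966000) = 0.9973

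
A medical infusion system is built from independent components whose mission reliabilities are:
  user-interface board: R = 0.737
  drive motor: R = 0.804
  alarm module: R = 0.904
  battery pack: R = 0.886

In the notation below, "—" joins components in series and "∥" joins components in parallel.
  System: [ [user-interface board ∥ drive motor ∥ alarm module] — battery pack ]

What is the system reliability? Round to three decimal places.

0.882

Parallel (user-interface board, drive motor, and alarm module): 1 − (1 − 0.73700)(1 − 0.80400)(1 − 0.90400) = 0.99505
Series ([0.99505] and battery pack): 0.99505 × 0.88600 = 0.882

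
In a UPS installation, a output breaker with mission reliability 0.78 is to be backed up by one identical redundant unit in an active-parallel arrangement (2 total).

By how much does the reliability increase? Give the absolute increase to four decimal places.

R_before = 0.78
R_after = 1 − (1 − 0.78)^2 = 0.9516
ΔR = 0.9516 − 0.78 = 0.1716

0.1716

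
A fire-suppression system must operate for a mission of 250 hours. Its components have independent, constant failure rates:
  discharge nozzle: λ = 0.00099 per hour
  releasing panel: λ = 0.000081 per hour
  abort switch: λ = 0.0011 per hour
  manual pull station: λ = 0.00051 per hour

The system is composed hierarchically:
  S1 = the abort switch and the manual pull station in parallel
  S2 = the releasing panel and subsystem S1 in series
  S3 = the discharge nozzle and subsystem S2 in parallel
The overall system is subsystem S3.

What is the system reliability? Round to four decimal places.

0.9894

R(discharge nozzle) = exp(−0.00099 × 250) = 0.780750
R(releasing panel) = exp(−0.000081 × 250) = 0.979954
R(abort switch) = exp(−0.0011 × 250) = 0.759572
R(manual pull station) = exp(−0.00051 × 250) = 0.880293
Parallel (abort switch and manual pull station): 1 − (1 − 0.759572)(1 − 0.880293) = 0.971219
Series (releasing panel and [0.971219]): 0.979954 × 0.971219 = 0.951750
Parallel (discharge nozzle and [0.951750]): 1 − (1 − 0.780750)(1 − 0.951750) = 0.9894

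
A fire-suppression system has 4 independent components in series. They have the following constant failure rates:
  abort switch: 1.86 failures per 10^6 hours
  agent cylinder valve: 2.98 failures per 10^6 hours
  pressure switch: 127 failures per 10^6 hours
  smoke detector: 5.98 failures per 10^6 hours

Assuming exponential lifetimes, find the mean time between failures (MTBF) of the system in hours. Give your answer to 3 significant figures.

Series of exponential components: λ_sys = Σ λ_i
λ_sys = 0.00000186 + 0.00000298 + 0.000127 + 0.00000598 = 1.3782e-04 /h
MTBF = 1 / λ_sys = 7260 h

7260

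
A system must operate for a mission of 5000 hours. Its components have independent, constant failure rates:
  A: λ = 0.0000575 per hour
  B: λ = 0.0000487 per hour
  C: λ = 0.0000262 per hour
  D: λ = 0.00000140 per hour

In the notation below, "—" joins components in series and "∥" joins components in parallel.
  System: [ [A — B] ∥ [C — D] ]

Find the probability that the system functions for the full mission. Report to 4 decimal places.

0.9469

R(A) = exp(−0.0000575 × 5000) = 0.750137
R(B) = exp(−0.0000487 × 5000) = 0.783879
R(C) = exp(−0.0000262 × 5000) = 0.877218
R(D) = exp(−0.00000140 × 5000) = 0.993024
Series (A and B): 0.750137 × 0.783879 = 0.588017
Series (C and D): 0.877218 × 0.993024 = 0.871099
Parallel ([0.588017] and [0.871099]): 1 − (1 − 0.588017)(1 − 0.871099) = 0.9469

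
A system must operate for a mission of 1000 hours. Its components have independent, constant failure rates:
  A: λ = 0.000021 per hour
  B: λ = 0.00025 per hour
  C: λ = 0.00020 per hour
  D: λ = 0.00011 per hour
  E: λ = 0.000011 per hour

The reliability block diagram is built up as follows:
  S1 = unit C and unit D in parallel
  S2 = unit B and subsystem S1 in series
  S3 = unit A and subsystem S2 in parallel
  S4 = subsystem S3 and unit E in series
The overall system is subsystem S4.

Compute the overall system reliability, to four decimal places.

R(A) = exp(−0.000021 × 1000) = 0.979219
R(B) = exp(−0.00025 × 1000) = 0.778801
R(C) = exp(−0.00020 × 1000) = 0.818731
R(D) = exp(−0.00011 × 1000) = 0.895834
R(E) = exp(−0.000011 × 1000) = 0.989060
Parallel (C and D): 1 − (1 − 0.818731)(1 − 0.895834) = 0.981118
Series (B and [0.981118]): 0.778801 × 0.981118 = 0.764096
Parallel (A and [0.764096]): 1 − (1 − 0.979219)(1 − 0.764096) = 0.995098
Series ([0.995098] and E): 0.995098 × 0.989060 = 0.9842

0.9842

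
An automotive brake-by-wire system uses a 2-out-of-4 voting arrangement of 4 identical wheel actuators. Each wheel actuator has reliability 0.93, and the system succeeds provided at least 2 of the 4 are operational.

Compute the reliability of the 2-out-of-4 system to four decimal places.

R = Σ_{i=2}^{4} C(4,i) p^i (1−p)^{4−i} with p = 0.93
C(4,2)·0.93^2·0.07^2 = 0.025428
C(4,3)·0.93^3·0.07^1 = 0.225220
C(4,4)·0.93^4·0.07^0 = 0.748052
Sum = 0.9987

0.9987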